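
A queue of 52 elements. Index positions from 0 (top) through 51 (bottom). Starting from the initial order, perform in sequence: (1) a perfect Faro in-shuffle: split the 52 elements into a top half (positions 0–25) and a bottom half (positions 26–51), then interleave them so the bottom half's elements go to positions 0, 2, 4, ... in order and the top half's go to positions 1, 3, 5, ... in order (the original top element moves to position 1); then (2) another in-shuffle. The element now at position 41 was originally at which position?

Undo the operations in reverse order, starting from position 41:
  undo op 2 (in-shuffle, from top half): 41 ← 20
  undo op 1 (in-shuffle, from bottom half): 20 ← 36
So the element at position 41 came from original position 36.

36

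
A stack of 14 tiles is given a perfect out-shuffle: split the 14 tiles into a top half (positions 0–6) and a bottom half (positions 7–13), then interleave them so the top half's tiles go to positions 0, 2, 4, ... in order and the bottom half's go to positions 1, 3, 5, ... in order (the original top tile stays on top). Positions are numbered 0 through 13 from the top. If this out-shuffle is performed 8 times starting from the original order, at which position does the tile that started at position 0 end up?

Position 0 is a fixed point of every out-shuffle, so the tile never moves.

0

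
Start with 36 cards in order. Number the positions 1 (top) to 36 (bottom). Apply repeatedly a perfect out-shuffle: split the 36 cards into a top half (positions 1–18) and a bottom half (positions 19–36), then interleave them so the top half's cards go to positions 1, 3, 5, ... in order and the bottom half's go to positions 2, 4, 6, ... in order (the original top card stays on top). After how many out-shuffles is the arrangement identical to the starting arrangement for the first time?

The out-shuffle permutes the 36 positions with cycle lengths [1, 1, 3, 3, 4, 12, 12].
Every card is home exactly when every cycle has completed a whole number of laps, i.e. after lcm(1, 3, 4, 12) = 12 out-shuffles.

12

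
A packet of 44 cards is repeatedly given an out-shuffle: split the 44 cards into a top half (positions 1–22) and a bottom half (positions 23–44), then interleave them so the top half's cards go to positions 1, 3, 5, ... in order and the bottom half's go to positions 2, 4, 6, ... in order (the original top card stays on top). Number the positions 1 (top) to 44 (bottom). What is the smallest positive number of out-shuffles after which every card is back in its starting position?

14

The out-shuffle permutes the 44 positions with cycle lengths [1, 1, 14, 14, 14].
Every card is home exactly when every cycle has completed a whole number of laps, i.e. after lcm(1, 14) = 14 out-shuffles.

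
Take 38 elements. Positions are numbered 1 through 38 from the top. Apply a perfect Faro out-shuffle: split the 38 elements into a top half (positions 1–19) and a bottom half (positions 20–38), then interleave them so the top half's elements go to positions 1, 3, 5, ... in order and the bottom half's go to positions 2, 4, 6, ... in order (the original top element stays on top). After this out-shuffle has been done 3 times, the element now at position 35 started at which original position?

33

Work backwards from position 35, undoing one out-shuffle at a time:
35 ← 18 ← 28 ← 33
So the element now at position 35 started at position 33.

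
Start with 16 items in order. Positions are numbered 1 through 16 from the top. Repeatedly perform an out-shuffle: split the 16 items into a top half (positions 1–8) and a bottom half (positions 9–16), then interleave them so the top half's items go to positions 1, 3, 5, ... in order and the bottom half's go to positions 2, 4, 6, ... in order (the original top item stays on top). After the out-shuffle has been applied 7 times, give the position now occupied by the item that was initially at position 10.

Track the item's position through each out-shuffle:
10 → 4 → 7 → 13 → 10 → 4 → 7 → 13

13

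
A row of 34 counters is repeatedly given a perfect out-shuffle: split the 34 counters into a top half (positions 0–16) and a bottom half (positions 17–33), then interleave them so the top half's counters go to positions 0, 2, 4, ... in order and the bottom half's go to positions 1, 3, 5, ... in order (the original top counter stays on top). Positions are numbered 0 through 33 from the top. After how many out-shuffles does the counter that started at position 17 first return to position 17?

10

Follow position 17 under repeated out-shuffles:
17 → 1 → 2 → 4 → 8 → 16 → 32 → 31 → 29 → 25 → 17
It first returns after 10 out-shuffles.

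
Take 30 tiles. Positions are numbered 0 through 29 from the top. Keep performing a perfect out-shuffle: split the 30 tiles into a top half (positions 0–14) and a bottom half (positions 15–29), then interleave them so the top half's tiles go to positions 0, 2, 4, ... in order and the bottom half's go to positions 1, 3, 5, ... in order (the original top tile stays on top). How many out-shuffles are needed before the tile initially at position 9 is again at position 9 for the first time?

Follow position 9 under repeated out-shuffles:
9 → 18 → 7 → 14 → 28 → 27 → 25 → 21 → ... → 9 (length 28)
It first returns after 28 out-shuffles.

28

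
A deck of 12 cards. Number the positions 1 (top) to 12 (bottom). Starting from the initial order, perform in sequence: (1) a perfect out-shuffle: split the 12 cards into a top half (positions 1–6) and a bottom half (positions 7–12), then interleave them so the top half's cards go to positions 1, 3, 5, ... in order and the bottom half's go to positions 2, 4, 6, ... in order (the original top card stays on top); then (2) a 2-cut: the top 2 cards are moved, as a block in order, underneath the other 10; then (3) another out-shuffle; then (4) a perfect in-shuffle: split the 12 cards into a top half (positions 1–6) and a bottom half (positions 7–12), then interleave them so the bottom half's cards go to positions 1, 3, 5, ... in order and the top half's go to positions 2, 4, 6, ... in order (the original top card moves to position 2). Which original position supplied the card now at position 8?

Undo the operations in reverse order, starting from position 8:
  undo op 4 (in-shuffle, from top half): 8 ← 4
  undo op 3 (out-shuffle, from bottom half): 4 ← 8
  undo op 2 (cut 2): 8 ← 10
  undo op 1 (out-shuffle, from bottom half): 10 ← 11
So the card at position 8 came from original position 11.

11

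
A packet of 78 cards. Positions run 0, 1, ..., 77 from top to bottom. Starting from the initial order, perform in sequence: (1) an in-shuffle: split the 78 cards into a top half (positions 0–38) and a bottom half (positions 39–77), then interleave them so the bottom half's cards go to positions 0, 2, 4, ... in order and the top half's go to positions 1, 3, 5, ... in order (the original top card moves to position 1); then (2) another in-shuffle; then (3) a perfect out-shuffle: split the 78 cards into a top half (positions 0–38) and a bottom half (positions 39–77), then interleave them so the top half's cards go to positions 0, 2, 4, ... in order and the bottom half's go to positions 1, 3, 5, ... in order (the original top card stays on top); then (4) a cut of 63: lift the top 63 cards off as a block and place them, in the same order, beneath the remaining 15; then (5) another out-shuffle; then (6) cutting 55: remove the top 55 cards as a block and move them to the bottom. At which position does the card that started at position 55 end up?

4

Track the card from position 55 forward through each operation:
  after op 1 (in-shuffle): 55 → 32
  after op 2 (in-shuffle): 32 → 65
  after op 3 (out-shuffle): 65 → 53
  after op 4 (cut 63): 53 → 68
  after op 5 (out-shuffle): 68 → 59
  after op 6 (cut 55): 59 → 4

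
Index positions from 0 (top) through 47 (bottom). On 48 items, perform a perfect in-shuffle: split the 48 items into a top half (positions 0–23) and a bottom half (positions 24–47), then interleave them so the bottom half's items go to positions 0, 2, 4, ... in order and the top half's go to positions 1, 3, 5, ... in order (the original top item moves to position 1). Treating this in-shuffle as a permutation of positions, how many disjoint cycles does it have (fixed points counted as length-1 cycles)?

Trace each unvisited position around until it returns:
(0 1 3 7 15 31 ... len 21) (2 5 11 23 47 46 ... len 21) (6 13 27) (20 41 34)
4 cycles in total.

4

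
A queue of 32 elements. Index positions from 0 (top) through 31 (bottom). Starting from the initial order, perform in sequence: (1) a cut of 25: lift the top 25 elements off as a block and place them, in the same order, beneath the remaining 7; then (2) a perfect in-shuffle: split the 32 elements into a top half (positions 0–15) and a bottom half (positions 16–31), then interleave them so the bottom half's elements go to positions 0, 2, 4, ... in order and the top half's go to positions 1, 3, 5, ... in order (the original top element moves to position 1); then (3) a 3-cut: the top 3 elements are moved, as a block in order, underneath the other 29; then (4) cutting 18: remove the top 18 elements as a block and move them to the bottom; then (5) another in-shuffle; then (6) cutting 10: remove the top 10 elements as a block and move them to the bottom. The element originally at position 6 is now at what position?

Track the element from position 6 forward through each operation:
  after op 1 (cut 25): 6 → 13
  after op 2 (in-shuffle): 13 → 27
  after op 3 (cut 3): 27 → 24
  after op 4 (cut 18): 24 → 6
  after op 5 (in-shuffle): 6 → 13
  after op 6 (cut 10): 13 → 3

3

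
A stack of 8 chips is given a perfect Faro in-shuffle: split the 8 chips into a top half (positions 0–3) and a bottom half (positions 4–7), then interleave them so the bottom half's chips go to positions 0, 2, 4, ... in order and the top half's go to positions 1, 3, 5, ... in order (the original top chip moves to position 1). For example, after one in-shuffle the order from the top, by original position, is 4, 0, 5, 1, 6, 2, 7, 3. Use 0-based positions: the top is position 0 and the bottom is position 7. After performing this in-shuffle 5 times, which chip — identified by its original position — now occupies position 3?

7

Work backwards from position 3, undoing one in-shuffle at a time:
3 ← 1 ← 0 ← 4 ← 6 ← 7
So the chip now at position 3 started at position 7.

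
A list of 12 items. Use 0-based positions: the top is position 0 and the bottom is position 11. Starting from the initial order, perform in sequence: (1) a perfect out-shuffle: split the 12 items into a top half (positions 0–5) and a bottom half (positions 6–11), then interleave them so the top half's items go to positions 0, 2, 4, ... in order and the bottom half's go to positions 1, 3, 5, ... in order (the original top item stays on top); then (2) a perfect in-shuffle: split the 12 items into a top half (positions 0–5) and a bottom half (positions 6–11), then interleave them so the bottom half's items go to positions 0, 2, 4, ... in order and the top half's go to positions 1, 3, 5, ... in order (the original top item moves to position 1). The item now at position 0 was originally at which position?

Undo the operations in reverse order, starting from position 0:
  undo op 2 (in-shuffle, from bottom half): 0 ← 6
  undo op 1 (out-shuffle, from top half): 6 ← 3
So the item at position 0 came from original position 3.

3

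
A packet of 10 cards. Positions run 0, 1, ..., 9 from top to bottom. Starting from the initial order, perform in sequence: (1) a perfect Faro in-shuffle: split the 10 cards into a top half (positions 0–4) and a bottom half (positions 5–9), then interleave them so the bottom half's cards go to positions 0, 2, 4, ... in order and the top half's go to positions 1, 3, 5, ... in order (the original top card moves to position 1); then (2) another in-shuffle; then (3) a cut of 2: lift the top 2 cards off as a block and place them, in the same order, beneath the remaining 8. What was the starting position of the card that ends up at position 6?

4

Undo the operations in reverse order, starting from position 6:
  undo op 3 (cut 2): 6 ← 8
  undo op 2 (in-shuffle, from bottom half): 8 ← 9
  undo op 1 (in-shuffle, from top half): 9 ← 4
So the card at position 6 came from original position 4.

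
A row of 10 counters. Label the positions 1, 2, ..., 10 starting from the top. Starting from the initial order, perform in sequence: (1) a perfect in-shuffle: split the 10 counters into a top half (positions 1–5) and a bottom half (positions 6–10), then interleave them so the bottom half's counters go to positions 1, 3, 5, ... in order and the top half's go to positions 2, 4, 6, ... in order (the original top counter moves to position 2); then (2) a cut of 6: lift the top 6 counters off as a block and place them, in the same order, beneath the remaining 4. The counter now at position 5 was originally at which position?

Undo the operations in reverse order, starting from position 5:
  undo op 2 (cut 6): 5 ← 1
  undo op 1 (in-shuffle, from bottom half): 1 ← 6
So the counter at position 5 came from original position 6.

6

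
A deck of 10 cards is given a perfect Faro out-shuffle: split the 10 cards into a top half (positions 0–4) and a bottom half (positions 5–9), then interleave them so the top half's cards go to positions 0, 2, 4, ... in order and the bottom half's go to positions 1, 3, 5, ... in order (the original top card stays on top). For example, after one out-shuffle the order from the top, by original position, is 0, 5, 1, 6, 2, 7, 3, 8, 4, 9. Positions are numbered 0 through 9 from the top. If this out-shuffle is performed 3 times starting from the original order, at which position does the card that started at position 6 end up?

3

Track the card's position through each out-shuffle:
6 → 3 → 6 → 3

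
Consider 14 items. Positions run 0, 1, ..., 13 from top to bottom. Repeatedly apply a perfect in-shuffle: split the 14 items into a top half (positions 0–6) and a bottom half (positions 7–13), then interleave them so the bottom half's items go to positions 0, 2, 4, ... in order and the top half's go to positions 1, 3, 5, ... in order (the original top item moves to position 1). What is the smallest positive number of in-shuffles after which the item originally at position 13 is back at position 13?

Follow position 13 under repeated in-shuffles:
13 → 12 → 10 → 6 → 13
It first returns after 4 in-shuffles.

4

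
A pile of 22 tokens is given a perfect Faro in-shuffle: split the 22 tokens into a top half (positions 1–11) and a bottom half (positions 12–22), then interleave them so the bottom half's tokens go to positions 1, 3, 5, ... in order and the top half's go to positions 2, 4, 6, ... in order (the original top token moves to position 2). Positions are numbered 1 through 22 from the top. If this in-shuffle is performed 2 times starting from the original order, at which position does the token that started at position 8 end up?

9

Track the token's position through each in-shuffle:
8 → 16 → 9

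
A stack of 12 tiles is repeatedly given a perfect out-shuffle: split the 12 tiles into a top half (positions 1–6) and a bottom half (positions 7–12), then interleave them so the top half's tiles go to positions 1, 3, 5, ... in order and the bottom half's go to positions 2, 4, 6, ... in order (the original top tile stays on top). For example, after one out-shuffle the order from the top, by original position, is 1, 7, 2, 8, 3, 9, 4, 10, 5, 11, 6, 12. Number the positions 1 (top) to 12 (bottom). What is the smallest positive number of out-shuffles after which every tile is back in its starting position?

10

The out-shuffle permutes the 12 positions with cycle lengths [1, 1, 10].
Every tile is home exactly when every cycle has completed a whole number of laps, i.e. after lcm(1, 10) = 10 out-shuffles.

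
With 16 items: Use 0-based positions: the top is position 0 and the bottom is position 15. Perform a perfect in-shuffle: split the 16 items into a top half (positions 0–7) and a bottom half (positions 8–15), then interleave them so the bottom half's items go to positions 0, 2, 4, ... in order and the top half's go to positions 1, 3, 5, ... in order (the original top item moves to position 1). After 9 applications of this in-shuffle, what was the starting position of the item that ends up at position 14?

15

Work backwards from position 14, undoing one in-shuffle at a time:
14 ← 15 ← 7 ← 3 ← 1 ← 0 ← 8 ← 12 ← 14 ← 15
So the item now at position 14 started at position 15.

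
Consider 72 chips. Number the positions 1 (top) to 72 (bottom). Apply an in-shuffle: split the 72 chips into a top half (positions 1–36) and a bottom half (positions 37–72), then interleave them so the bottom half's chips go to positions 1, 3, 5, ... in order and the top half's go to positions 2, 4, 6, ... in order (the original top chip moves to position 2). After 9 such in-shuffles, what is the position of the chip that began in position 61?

61

Track the chip's position through each in-shuffle:
61 → 49 → 25 → 50 → 27 → 54 → 35 → 70 → 67 → 61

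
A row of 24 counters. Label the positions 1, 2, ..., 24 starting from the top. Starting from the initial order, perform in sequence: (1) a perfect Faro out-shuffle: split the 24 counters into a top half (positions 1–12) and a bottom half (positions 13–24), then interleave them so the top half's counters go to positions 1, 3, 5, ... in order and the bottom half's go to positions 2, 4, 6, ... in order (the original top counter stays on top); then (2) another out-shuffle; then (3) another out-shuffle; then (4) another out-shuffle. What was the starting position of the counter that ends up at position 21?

8

Undo the operations in reverse order, starting from position 21:
  undo op 4 (out-shuffle, from top half): 21 ← 11
  undo op 3 (out-shuffle, from top half): 11 ← 6
  undo op 2 (out-shuffle, from bottom half): 6 ← 15
  undo op 1 (out-shuffle, from top half): 15 ← 8
So the counter at position 21 came from original position 8.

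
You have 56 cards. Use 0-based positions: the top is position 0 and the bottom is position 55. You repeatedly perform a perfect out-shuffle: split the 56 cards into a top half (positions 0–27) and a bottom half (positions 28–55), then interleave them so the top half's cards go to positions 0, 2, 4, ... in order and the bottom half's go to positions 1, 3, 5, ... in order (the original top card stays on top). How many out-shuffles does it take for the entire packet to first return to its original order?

The out-shuffle permutes the 56 positions with cycle lengths [1, 1, 4, 10, 20, 20].
Every card is home exactly when every cycle has completed a whole number of laps, i.e. after lcm(1, 4, 10, 20) = 20 out-shuffles.

20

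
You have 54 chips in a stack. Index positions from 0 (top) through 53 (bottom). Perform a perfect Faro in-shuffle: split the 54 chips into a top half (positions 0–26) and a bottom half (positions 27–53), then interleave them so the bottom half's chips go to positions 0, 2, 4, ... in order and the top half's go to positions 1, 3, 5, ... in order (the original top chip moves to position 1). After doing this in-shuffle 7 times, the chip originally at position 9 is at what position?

14

Track the chip's position through each in-shuffle:
9 → 19 → 39 → 24 → 49 → 44 → 34 → 14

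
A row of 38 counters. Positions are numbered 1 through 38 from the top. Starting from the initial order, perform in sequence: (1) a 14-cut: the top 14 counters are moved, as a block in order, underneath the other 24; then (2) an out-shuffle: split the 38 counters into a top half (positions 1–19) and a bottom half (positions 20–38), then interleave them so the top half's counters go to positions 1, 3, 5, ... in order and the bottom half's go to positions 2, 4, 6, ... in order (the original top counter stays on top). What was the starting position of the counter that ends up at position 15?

22

Undo the operations in reverse order, starting from position 15:
  undo op 2 (out-shuffle, from top half): 15 ← 8
  undo op 1 (cut 14): 8 ← 22
So the counter at position 15 came from original position 22.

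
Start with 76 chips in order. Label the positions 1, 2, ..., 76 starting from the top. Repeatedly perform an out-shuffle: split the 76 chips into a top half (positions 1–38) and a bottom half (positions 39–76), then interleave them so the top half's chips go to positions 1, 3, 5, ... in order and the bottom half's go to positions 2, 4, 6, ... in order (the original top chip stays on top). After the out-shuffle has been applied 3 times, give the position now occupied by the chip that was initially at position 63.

47

Track the chip's position through each out-shuffle:
63 → 50 → 24 → 47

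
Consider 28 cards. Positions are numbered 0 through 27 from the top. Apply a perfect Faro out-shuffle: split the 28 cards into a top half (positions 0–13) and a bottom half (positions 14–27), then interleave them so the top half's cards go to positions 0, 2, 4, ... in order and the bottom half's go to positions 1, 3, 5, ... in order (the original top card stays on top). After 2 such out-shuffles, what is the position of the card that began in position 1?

Track the card's position through each out-shuffle:
1 → 2 → 4

4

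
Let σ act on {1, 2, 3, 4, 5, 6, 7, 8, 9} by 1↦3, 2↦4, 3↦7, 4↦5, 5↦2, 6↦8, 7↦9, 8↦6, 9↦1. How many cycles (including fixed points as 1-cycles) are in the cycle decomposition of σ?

Cycle decomposition: (1 3 7 9) (2 4 5) (6 8).
3 cycles.

3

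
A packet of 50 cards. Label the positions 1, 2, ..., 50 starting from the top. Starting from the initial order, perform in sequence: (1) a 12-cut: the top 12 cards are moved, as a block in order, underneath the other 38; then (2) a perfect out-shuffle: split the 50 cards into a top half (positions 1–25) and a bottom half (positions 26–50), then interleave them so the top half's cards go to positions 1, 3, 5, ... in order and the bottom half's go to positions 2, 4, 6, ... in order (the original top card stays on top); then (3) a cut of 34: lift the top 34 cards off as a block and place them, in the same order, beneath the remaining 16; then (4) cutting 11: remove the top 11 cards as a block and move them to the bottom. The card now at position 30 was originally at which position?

Undo the operations in reverse order, starting from position 30:
  undo op 4 (cut 11): 30 ← 41
  undo op 3 (cut 34): 41 ← 25
  undo op 2 (out-shuffle, from top half): 25 ← 13
  undo op 1 (cut 12): 13 ← 25
So the card at position 30 came from original position 25.

25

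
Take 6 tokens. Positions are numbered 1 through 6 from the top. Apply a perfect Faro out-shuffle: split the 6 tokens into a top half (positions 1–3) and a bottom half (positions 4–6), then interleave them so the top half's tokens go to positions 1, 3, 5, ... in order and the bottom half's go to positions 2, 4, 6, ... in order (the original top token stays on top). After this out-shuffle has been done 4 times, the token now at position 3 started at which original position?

3

Work backwards from position 3, undoing one out-shuffle at a time:
3 ← 2 ← 4 ← 5 ← 3
So the token now at position 3 started at position 3.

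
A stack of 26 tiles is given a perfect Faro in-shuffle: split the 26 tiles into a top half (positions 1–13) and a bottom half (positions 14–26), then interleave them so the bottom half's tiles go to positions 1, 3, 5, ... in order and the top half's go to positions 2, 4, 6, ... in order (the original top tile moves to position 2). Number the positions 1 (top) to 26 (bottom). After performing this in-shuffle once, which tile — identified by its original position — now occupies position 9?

18

Work backwards from position 9, undoing one in-shuffle at a time:
9 ← 18
So the tile now at position 9 started at position 18.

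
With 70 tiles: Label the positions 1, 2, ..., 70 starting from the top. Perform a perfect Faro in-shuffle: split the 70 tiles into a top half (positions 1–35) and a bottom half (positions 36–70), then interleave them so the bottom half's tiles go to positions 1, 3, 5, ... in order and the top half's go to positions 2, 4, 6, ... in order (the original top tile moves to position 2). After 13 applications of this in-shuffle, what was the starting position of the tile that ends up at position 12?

Work backwards from position 12, undoing one in-shuffle at a time:
12 ← 6 ← 3 ← 37 ← 54 ← ... ← 32 (13 steps).
So the tile now at position 12 started at position 32.

32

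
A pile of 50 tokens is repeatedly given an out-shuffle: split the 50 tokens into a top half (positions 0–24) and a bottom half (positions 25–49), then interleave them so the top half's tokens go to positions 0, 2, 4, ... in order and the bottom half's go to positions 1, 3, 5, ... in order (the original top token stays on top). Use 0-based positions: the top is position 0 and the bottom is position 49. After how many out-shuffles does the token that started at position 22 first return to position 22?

21

Follow position 22 under repeated out-shuffles:
22 → 44 → 39 → 29 → 9 → 18 → 36 → 23 → ... → 22 (length 21)
It first returns after 21 out-shuffles.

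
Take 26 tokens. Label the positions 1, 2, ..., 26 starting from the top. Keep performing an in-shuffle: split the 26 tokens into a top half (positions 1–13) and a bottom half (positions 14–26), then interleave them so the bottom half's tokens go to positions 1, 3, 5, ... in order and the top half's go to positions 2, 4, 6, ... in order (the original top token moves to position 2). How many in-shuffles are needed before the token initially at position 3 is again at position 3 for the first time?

Follow position 3 under repeated in-shuffles:
3 → 6 → 12 → 24 → 21 → 15 → 3
It first returns after 6 in-shuffles.

6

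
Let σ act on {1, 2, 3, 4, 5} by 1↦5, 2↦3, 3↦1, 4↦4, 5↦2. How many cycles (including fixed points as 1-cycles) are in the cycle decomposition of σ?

Cycle decomposition: (1 5 2 3) (4).
2 cycles.

2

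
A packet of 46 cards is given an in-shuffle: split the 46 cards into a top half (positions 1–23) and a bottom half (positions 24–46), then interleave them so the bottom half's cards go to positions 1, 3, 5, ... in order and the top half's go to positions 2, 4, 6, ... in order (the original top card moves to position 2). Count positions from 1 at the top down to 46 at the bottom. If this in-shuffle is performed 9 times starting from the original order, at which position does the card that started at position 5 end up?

22

Track the card's position through each in-shuffle:
5 → 10 → 20 → 40 → 33 → 19 → 38 → 29 → 11 → 22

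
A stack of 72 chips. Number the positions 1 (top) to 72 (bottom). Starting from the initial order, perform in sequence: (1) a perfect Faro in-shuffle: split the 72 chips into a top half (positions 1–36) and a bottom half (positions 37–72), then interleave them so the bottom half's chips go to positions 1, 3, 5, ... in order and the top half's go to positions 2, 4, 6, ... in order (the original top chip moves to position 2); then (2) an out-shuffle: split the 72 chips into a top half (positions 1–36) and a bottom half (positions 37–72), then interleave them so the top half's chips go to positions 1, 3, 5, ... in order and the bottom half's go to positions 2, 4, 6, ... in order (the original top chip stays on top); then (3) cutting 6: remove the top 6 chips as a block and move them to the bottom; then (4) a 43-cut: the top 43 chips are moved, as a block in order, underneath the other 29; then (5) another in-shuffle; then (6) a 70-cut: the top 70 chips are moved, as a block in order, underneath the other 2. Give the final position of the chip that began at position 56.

60

Track the chip from position 56 forward through each operation:
  after op 1 (in-shuffle): 56 → 39
  after op 2 (out-shuffle): 39 → 6
  after op 3 (cut 6): 6 → 72
  after op 4 (cut 43): 72 → 29
  after op 5 (in-shuffle): 29 → 58
  after op 6 (cut 70): 58 → 60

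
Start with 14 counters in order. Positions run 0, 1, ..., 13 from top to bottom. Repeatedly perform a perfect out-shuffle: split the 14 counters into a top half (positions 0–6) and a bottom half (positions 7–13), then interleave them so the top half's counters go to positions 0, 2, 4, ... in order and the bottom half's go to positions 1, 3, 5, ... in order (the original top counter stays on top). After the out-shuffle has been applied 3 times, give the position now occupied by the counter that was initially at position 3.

Track the counter's position through each out-shuffle:
3 → 6 → 12 → 11

11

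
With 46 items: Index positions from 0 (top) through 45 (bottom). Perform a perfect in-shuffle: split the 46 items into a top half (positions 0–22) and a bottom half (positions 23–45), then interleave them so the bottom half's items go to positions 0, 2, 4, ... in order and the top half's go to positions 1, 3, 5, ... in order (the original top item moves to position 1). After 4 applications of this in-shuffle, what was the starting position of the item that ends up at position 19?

12

Work backwards from position 19, undoing one in-shuffle at a time:
19 ← 9 ← 4 ← 25 ← 12
So the item now at position 19 started at position 12.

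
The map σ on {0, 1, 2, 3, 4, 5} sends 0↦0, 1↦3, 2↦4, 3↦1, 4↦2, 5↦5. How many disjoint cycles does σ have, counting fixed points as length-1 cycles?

Cycle decomposition: (0) (1 3) (2 4) (5).
4 cycles.

4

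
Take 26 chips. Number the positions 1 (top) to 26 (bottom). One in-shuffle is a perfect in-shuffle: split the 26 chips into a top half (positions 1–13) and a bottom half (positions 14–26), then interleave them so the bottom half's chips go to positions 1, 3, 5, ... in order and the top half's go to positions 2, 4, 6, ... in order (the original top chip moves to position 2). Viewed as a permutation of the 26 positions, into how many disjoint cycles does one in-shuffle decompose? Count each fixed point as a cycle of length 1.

Trace each unvisited position around until it returns:
(1 2 4 8 16 5 ... len 18) (3 6 12 24 21 15) (9 18)
3 cycles in total.

3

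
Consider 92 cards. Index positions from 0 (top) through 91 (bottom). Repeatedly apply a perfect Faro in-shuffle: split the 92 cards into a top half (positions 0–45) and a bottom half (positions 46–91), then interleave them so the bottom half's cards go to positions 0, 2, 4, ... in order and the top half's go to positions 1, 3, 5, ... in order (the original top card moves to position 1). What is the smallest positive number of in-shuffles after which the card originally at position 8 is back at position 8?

Follow position 8 under repeated in-shuffles:
8 → 17 → 35 → 71 → 50 → 8
It first returns after 5 in-shuffles.

5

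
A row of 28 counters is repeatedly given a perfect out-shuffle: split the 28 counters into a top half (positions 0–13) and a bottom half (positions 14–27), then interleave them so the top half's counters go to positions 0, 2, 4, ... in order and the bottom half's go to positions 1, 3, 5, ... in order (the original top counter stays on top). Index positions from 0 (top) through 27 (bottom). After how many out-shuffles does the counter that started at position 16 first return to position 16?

18

Follow position 16 under repeated out-shuffles:
16 → 5 → 10 → 20 → 13 → 26 → 25 → 23 → 19 → 11 → 22 → 17 → 7 → 14 → 1 → 2 → 4 → 8 → 16
It first returns after 18 out-shuffles.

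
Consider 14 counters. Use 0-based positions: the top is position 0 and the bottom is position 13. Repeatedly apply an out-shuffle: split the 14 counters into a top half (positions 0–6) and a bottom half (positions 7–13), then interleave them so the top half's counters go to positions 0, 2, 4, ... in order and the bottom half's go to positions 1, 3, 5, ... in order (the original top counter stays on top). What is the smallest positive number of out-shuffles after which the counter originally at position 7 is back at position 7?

12

Follow position 7 under repeated out-shuffles:
7 → 1 → 2 → 4 → 8 → 3 → 6 → 12 → 11 → 9 → 5 → 10 → 7
It first returns after 12 out-shuffles.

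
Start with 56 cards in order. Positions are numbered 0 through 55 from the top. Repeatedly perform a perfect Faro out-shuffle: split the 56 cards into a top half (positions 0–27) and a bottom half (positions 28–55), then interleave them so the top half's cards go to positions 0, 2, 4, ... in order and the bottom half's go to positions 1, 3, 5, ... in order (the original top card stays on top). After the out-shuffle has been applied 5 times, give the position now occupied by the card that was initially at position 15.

40

Track the card's position through each out-shuffle:
15 → 30 → 5 → 10 → 20 → 40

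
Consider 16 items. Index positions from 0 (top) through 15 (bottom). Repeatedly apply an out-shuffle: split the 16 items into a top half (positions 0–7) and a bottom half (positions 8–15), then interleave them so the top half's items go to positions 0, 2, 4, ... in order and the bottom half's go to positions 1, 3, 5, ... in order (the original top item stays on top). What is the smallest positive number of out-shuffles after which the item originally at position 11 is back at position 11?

Follow position 11 under repeated out-shuffles:
11 → 7 → 14 → 13 → 11
It first returns after 4 out-shuffles.

4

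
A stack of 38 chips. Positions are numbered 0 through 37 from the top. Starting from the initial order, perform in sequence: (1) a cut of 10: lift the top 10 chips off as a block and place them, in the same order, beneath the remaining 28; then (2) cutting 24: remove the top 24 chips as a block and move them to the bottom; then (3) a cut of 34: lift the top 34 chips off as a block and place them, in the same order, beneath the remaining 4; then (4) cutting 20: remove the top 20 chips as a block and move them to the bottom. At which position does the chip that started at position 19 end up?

Track the chip from position 19 forward through each operation:
  after op 1 (cut 10): 19 → 9
  after op 2 (cut 24): 9 → 23
  after op 3 (cut 34): 23 → 27
  after op 4 (cut 20): 27 → 7

7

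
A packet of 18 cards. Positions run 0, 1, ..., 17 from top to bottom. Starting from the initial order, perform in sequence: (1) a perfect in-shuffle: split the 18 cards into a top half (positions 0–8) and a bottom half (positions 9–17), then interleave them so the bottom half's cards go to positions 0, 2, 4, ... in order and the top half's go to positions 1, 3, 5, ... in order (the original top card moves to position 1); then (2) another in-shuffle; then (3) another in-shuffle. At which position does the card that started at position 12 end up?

8

Track the card from position 12 forward through each operation:
  after op 1 (in-shuffle): 12 → 6
  after op 2 (in-shuffle): 6 → 13
  after op 3 (in-shuffle): 13 → 8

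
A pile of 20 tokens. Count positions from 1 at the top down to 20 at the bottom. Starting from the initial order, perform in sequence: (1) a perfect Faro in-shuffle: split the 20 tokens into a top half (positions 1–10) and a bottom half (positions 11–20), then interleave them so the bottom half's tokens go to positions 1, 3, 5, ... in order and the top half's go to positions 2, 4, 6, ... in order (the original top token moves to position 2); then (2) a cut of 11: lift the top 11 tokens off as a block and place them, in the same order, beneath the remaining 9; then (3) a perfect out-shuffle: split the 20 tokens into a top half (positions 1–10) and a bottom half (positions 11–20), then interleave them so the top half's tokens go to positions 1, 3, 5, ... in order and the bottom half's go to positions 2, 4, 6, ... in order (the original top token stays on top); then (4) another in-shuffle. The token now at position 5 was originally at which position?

9

Undo the operations in reverse order, starting from position 5:
  undo op 4 (in-shuffle, from bottom half): 5 ← 13
  undo op 3 (out-shuffle, from top half): 13 ← 7
  undo op 2 (cut 11): 7 ← 18
  undo op 1 (in-shuffle, from top half): 18 ← 9
So the token at position 5 came from original position 9.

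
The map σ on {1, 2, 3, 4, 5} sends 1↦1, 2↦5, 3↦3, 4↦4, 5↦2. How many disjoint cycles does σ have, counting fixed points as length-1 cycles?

4

Cycle decomposition: (1) (2 5) (3) (4).
4 cycles.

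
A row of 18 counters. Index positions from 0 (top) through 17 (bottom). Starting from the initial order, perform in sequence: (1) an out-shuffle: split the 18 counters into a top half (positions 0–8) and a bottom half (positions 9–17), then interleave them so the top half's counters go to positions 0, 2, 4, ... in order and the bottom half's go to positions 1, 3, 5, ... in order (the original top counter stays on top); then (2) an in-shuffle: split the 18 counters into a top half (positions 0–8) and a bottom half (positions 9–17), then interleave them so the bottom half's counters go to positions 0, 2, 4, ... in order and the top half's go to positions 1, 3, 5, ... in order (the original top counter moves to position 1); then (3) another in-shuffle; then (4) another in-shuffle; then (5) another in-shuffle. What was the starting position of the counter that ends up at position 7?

Undo the operations in reverse order, starting from position 7:
  undo op 5 (in-shuffle, from top half): 7 ← 3
  undo op 4 (in-shuffle, from top half): 3 ← 1
  undo op 3 (in-shuffle, from top half): 1 ← 0
  undo op 2 (in-shuffle, from bottom half): 0 ← 9
  undo op 1 (out-shuffle, from bottom half): 9 ← 13
So the counter at position 7 came from original position 13.

13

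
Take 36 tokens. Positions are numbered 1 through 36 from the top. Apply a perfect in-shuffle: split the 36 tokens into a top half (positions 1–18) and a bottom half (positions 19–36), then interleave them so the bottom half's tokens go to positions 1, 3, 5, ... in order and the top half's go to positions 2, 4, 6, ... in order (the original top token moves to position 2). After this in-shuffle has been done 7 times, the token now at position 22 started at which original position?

Work backwards from position 22, undoing one in-shuffle at a time:
22 ← 11 ← 24 ← 12 ← 6 ← 3 ← 20 ← 10
So the token now at position 22 started at position 10.

10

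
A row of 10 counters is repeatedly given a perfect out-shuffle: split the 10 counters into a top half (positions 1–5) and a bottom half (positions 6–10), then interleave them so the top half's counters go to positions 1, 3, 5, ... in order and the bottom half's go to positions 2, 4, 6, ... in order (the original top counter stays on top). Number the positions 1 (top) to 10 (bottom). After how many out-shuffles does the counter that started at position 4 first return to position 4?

Follow position 4 under repeated out-shuffles:
4 → 7 → 4
It first returns after 2 out-shuffles.

2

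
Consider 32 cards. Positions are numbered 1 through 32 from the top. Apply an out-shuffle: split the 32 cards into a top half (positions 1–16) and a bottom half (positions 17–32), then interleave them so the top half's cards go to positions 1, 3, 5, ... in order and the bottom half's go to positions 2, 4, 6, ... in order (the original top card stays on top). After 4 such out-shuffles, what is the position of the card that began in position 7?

4

Track the card's position through each out-shuffle:
7 → 13 → 25 → 18 → 4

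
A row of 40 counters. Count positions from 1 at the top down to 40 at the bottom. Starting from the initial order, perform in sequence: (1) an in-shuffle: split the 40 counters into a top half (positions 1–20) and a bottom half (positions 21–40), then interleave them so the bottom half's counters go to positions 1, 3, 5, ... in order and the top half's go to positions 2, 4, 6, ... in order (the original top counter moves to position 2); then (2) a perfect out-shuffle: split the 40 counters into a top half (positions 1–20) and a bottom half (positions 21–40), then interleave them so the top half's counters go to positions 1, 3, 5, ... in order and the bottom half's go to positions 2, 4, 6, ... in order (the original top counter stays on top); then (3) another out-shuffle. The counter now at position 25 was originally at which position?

24

Undo the operations in reverse order, starting from position 25:
  undo op 3 (out-shuffle, from top half): 25 ← 13
  undo op 2 (out-shuffle, from top half): 13 ← 7
  undo op 1 (in-shuffle, from bottom half): 7 ← 24
So the counter at position 25 came from original position 24.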